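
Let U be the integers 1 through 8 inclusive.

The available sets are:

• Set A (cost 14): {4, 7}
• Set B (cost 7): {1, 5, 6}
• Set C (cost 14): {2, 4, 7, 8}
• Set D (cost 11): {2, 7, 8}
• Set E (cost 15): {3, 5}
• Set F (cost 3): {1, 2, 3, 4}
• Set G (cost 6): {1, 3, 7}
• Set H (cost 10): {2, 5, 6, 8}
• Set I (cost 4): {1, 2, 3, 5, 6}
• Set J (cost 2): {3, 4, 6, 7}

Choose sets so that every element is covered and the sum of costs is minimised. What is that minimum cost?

15

F, H, J together cover every element (F ∪ H ∪ J = {1, 2, 3, 4, 5, 6, 7, 8}); total cost 3 + 10 + 2 = 15.
The greedy pick J, I, H costs 16; no covering selection beats 15.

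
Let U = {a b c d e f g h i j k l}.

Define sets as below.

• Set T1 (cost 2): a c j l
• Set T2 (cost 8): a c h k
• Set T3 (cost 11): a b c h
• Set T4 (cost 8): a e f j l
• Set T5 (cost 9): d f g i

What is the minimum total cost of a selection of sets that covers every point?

36

T2, T3, T4, T5 together cover every point (T2 ∪ T3 ∪ T4 ∪ T5 = {a, b, c, d, e, f, g, h, i, j, k, l}); total cost 8 + 11 + 8 + 9 = 36.
The greedy pick T1, T5, T2, T4, T3 costs 38; no covering selection beats 36.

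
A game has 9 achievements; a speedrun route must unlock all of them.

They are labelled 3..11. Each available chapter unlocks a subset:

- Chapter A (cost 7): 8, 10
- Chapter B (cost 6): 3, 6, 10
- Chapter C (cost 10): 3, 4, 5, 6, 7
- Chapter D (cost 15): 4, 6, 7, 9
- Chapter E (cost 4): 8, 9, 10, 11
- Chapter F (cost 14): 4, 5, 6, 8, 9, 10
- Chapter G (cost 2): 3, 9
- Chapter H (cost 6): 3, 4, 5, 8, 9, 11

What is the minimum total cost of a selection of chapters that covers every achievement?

C, E together cover every achievement (C ∪ E = {3, 4, 5, 6, 7, 8, 9, 10, 11}); total cost 10 + 4 = 14.
No covering selection has total cost below 14.

14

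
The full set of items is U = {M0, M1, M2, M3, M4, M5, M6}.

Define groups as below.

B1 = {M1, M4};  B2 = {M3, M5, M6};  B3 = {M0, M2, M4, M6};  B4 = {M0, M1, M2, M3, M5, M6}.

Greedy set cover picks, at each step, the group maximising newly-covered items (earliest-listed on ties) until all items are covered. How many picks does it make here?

Greedy: pick B4 (covers 6 new) → pick B1 (covers 1 new). Total picks: 2.

2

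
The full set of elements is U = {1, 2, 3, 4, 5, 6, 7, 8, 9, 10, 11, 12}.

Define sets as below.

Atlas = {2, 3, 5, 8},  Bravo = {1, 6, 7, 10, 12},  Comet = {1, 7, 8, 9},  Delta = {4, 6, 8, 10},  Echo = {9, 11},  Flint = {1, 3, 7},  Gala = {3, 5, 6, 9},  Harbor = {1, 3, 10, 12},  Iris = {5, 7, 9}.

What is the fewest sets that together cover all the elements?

Take {Atlas, Bravo, Delta, Echo}. Their union is {1, 2, 3, 4, 5, 6, 7, 8, 9, 10, 11, 12}, which is all 12 elements.
Only Delta contains 4, so Delta is forced; the remaining 8 elements need at least 3 more sets (each remaining set adds at most 3) — so at least 4 sets are needed, and 4 is optimal.

4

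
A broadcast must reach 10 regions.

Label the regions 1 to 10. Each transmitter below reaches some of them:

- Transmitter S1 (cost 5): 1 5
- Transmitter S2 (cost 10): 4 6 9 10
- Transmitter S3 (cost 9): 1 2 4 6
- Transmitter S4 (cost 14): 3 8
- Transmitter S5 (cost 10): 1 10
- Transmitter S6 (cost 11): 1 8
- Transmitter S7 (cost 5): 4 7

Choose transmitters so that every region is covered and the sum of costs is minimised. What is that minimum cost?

43

S1, S2, S3, S4, S7 together cover every region (S1 ∪ S2 ∪ S3 ∪ S4 ∪ S7 = {1, 2, 3, 4, 5, 6, 7, 8, 9, 10}); total cost 5 + 10 + 9 + 14 + 5 = 43.
No covering selection has total cost below 43.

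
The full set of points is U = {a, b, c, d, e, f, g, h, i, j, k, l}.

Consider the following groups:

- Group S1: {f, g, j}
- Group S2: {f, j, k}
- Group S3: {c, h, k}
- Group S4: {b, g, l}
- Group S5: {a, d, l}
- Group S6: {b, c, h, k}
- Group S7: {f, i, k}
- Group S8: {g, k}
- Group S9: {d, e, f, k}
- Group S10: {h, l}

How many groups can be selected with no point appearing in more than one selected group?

S1, S5, S6 are pairwise disjoint (S1={f,g,j}; S5={a,d,l}; S6={b,c,h,k}).
Every remaining group overlaps one of these, and no 4 of the listed groups are pairwise disjoint, so 3 is the maximum.

3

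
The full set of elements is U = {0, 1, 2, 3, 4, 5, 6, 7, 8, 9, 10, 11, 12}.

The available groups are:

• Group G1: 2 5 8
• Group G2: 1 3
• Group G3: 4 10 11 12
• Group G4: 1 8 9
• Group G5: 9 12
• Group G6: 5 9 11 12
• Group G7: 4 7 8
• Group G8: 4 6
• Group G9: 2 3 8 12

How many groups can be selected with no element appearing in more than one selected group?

G1, G2, G5, G8 are pairwise disjoint (G1={2,5,8}; G2={1,3}; G5={9,12}; G8={4,6}).
Every remaining group overlaps one of these, and no 5 of the listed groups are pairwise disjoint, so 4 is the maximum.

4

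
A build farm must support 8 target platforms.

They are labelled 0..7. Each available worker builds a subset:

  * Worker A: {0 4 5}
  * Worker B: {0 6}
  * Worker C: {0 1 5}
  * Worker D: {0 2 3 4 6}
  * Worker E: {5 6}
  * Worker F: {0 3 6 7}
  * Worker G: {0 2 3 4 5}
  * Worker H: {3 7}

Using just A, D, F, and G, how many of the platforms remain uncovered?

1

Union of A, D, F, G = {0, 2, 3, 4, 5, 6, 7}.
Not covered: 1 — 1 platform.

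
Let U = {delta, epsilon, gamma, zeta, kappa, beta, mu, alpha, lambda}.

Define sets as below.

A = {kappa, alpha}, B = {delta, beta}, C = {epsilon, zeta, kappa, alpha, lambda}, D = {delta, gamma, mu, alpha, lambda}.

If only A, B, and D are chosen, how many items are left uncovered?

2

Union of A, B, D = {delta, gamma, kappa, beta, mu, alpha, lambda}.
Not covered: epsilon, zeta — 2 items.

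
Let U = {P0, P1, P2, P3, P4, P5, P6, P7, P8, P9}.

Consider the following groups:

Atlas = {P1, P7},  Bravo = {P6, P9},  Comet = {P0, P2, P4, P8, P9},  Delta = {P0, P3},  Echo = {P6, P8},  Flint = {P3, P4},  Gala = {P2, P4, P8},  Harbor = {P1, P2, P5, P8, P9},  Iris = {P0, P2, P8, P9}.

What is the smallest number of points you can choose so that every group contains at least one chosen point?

4

H = {P1, P3, P6, P8} meets every group (each contains at least one member of H), and |H| = 4.
The groups Atlas, Bravo, Delta, Gala are pairwise disjoint, so any hitting set needs a separate point for each — at least 4. Hence 4 is optimal.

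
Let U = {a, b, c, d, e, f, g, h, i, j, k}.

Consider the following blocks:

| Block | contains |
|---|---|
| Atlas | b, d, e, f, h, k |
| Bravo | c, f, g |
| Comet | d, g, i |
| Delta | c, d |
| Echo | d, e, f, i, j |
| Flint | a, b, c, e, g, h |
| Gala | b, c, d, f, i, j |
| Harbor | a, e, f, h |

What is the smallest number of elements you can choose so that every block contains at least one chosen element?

3

Take T = {c, f, g}. Each listed block contains at least one of these, so T is a hitting set of size 3.
No choice of 2 elements meets every block, so 3 is the minimum.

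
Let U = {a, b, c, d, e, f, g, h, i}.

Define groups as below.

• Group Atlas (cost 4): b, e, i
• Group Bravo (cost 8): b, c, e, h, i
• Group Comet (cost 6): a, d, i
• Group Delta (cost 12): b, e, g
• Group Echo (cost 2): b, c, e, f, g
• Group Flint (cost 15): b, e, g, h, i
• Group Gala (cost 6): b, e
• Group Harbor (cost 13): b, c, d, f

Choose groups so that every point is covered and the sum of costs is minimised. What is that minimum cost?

16

Bravo, Comet, Echo together cover every point (Bravo ∪ Comet ∪ Echo = {a, b, c, d, e, f, g, h, i}); total cost 8 + 6 + 2 = 16.
No covering selection has total cost below 16.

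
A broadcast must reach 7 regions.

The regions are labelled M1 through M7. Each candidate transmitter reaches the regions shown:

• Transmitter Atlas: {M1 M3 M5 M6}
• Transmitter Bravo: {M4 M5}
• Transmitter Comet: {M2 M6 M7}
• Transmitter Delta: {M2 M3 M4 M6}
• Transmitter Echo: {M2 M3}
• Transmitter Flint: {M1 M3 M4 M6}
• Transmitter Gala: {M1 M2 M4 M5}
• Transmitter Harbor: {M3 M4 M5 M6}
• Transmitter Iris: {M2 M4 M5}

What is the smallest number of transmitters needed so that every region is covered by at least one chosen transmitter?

3

Take {Atlas, Comet, Flint}. Their union is {M1, M2, M3, M4, M5, M6, M7}, which is all 7 regions.
Only Comet contains M7, so Comet is forced; the remaining 4 regions need at least 2 more transmitters (each remaining transmitter adds at most 3) — so at least 3 transmitters are needed, and 3 is optimal.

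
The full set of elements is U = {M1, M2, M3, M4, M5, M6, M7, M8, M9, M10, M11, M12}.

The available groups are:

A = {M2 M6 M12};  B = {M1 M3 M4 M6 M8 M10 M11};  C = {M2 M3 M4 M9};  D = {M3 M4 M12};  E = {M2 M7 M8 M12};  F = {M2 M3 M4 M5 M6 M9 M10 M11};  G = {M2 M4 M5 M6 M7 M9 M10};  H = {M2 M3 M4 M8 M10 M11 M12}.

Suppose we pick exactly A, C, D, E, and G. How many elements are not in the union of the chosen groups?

2

Union of A, C, D, E, G = {M2, M3, M4, M5, M6, M7, M8, M9, M10, M12}.
Not covered: M1, M11 — 2 elements.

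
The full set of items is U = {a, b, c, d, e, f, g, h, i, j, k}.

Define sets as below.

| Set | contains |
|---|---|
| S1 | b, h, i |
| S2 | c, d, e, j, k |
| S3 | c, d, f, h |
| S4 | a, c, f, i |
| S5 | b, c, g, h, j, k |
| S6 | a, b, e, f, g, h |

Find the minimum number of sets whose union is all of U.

3

S1 and S2 and S6 together: S1 ∪ S2 ∪ S6 = {a, b, c, d, e, f, g, h, i, j, k} — every item is covered.
No 2 of the 6 sets cover everything (all 15 combinations miss at least one item), so 3 is optimal.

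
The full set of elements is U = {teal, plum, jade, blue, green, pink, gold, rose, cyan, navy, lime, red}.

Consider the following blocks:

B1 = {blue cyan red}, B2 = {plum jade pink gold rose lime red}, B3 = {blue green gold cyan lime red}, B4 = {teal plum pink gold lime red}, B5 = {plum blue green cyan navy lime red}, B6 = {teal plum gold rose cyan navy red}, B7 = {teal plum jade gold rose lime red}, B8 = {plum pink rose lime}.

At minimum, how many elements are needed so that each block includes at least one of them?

2

H = {cyan, lime} meets every block (each contains at least one member of H), and |H| = 2.
The blocks B1, B8 are pairwise disjoint, so any hitting set needs a separate element for each — at least 2. Hence 2 is optimal.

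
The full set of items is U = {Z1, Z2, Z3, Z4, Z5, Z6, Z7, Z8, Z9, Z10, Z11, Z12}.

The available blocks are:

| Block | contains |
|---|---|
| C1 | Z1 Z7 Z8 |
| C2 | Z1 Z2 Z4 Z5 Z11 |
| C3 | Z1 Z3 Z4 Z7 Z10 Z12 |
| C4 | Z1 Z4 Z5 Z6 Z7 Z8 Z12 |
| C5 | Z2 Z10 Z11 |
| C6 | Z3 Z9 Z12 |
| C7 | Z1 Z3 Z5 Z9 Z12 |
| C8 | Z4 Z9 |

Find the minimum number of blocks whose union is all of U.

3

Take {C4, C5, C6}. Their union is {Z1, Z2, Z3, Z4, Z5, Z6, Z7, Z8, Z9, Z10, Z11, Z12}, which is all 12 items.
Only C4 contains Z6, so C4 is forced; the remaining 5 items need at least 2 more blocks (each remaining block adds at most 3) — so at least 3 blocks are needed, and 3 is optimal.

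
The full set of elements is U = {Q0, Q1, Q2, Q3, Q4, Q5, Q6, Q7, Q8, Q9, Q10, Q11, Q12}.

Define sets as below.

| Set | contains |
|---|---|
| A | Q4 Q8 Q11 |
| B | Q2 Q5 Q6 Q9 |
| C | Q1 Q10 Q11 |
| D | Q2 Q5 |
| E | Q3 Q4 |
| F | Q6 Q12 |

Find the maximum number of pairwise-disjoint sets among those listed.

C, D, E, F are pairwise disjoint (C={Q1,Q10,Q11}; D={Q2,Q5}; E={Q3,Q4}; F={Q6,Q12}).
Every remaining set overlaps one of these, and no 5 of the listed sets are pairwise disjoint, so 4 is the maximum.

4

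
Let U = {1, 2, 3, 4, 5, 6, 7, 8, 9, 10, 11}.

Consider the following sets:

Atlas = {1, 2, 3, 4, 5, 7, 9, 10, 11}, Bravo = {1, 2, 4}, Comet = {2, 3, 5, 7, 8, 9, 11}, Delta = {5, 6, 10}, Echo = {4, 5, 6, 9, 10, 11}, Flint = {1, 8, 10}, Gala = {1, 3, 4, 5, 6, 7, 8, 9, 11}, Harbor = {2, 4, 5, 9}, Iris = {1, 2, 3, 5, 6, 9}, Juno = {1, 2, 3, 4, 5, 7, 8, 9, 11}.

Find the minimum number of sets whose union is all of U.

2

Echo and Juno together: Echo ∪ Juno = {1, 2, 3, 4, 5, 6, 7, 8, 9, 10, 11} — every element is covered.
No single set has all 11 elements (the largest, Atlas, has 9), so 2 is optimal.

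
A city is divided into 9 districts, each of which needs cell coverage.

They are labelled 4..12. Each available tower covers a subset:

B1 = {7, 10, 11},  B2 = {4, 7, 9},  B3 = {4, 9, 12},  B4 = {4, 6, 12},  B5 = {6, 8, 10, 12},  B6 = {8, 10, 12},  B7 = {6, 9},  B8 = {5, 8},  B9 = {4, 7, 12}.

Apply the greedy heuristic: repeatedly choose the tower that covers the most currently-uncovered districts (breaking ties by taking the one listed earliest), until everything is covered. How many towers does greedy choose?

4

Greedy: pick B5 (covers 4 new) → pick B2 (covers 3 new) → pick B1 (covers 1 new) → pick B8 (covers 1 new). Total picks: 4.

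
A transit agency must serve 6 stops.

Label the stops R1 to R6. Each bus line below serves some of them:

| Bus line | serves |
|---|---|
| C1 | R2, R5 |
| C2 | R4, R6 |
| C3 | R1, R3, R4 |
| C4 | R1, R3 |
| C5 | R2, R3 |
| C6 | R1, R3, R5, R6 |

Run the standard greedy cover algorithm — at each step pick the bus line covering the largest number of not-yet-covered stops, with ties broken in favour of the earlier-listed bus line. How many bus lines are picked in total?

Greedy: pick C6 (covers 4 new) → pick C1 (covers 1 new) → pick C2 (covers 1 new). Total picks: 3.

3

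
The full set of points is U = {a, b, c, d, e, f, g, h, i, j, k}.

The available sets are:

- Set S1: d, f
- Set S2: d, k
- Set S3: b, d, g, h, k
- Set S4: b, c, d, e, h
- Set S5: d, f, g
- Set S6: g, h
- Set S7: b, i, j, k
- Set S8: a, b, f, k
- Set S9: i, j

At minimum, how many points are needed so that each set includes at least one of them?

4

Take T = {a, d, h, i}. Each listed set contains at least one of these, so T is a hitting set of size 4.
No choice of 3 points meets every set, so 4 is the minimum.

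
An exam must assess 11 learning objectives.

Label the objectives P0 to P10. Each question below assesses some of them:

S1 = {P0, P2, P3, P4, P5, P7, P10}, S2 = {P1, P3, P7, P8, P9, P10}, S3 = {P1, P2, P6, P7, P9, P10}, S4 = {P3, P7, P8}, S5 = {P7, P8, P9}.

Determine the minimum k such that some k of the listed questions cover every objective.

3

S1 and S3 and S5 together: S1 ∪ S3 ∪ S5 = {P0, P1, P2, P3, P4, P5, P6, P7, P8, P9, P10} — every objective is covered.
Only S1 contains P0, so S1 is forced; the remaining 4 objectives need at least 2 more questions (each remaining question adds at most 3) — so at least 3 questions are needed, and 3 is optimal.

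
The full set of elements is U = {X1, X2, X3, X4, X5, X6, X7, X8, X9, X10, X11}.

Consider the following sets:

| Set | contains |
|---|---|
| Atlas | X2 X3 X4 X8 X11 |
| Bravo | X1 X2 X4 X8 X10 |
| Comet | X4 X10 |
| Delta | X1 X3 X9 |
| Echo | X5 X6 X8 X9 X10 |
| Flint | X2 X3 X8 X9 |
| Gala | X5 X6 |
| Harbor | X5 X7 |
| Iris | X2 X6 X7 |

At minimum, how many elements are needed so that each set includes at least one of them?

4

Take H = {X3, X4, X6, X7}. Each listed set contains at least one of these, so H is a hitting set of size 4.
No choice of 3 elements meets every set, so 4 is the minimum.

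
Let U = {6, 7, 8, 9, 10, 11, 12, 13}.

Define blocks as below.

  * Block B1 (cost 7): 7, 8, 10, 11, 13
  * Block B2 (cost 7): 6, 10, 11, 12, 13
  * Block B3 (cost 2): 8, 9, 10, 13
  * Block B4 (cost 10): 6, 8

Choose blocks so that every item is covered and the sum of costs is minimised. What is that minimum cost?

16

B1, B2, B3 together cover every item (B1 ∪ B2 ∪ B3 = {6, 7, 8, 9, 10, 11, 12, 13}); total cost 7 + 7 + 2 = 16.
No covering selection has total cost below 16.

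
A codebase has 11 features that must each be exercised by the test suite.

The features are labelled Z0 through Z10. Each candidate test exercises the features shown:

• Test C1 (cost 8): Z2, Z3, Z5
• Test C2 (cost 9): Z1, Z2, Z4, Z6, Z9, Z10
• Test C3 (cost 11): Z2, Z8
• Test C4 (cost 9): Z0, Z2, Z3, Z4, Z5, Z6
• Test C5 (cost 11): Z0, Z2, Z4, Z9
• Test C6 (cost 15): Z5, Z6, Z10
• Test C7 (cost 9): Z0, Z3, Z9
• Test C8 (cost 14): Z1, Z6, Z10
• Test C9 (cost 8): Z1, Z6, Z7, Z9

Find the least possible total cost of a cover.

37

C2, C3, C4, C9 together cover every feature (C2 ∪ C3 ∪ C4 ∪ C9 = {Z0, Z1, Z2, Z3, Z4, Z5, Z6, Z7, Z8, Z9, Z10}); total cost 9 + 11 + 9 + 8 = 37.
No covering selection has total cost below 37.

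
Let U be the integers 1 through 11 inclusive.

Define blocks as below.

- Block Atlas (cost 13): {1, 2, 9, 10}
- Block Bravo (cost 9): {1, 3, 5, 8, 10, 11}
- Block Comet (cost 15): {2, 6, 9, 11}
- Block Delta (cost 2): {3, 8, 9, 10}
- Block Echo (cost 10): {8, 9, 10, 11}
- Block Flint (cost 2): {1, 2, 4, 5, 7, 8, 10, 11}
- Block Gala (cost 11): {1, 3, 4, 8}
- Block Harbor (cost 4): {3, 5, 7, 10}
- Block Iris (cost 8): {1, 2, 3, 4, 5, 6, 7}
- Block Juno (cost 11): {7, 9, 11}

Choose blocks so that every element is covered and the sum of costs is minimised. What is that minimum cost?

Delta, Flint, Iris together cover every element (Delta ∪ Flint ∪ Iris = {1, 2, 3, 4, 5, 6, 7, 8, 9, 10, 11}); total cost 2 + 2 + 8 = 12.
No covering selection has total cost below 12.

12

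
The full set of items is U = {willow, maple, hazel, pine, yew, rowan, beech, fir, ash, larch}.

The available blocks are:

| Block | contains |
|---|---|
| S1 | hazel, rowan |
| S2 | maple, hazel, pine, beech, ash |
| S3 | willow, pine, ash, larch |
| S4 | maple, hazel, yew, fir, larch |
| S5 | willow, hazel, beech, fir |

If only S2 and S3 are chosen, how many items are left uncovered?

Union of S2, S3 = {willow, maple, hazel, pine, beech, ash, larch}.
Not covered: yew, rowan, fir — 3 items.

3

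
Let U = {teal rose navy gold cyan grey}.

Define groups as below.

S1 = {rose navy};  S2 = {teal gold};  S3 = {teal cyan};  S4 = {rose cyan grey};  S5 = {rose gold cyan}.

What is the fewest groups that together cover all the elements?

S1 and S2 and S4 together: S1 ∪ S2 ∪ S4 = {teal, rose, navy, gold, cyan, grey} — every element is covered.
Only S1 contains navy, so S1 is forced; the remaining 4 elements need at least 2 more groups (each remaining group adds at most 2) — so at least 3 groups are needed, and 3 is optimal.

3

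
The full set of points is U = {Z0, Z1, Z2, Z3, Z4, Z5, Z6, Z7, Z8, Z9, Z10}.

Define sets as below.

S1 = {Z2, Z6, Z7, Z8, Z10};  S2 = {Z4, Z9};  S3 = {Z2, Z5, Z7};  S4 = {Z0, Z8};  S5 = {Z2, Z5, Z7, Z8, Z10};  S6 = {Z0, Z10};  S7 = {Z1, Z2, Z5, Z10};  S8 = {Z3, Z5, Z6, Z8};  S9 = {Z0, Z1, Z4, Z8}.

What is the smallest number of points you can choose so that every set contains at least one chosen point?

4

The 4 points {Z0, Z2, Z6, Z9} hit every set.
No choice of 3 points meets every set, so 4 is the minimum.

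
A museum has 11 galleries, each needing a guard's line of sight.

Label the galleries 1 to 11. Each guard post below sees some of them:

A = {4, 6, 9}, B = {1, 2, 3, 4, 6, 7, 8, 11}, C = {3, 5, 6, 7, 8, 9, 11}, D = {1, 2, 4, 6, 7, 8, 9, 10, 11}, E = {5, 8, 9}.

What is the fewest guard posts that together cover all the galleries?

C and D together: C ∪ D = {1, 2, 3, 4, 5, 6, 7, 8, 9, 10, 11} — every gallery is covered.
No single guard post has all 11 galleries (the largest, D, has 9), so 2 is optimal.

2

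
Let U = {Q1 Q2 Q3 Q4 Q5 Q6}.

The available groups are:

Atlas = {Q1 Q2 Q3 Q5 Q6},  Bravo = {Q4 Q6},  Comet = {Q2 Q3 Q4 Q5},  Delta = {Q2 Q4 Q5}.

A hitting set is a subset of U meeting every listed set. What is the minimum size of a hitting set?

2

H = {Q3, Q4} meets every group (each contains at least one member of H), and |H| = 2.
No single item lies in every group, so at least 2 are needed and 2 is optimal.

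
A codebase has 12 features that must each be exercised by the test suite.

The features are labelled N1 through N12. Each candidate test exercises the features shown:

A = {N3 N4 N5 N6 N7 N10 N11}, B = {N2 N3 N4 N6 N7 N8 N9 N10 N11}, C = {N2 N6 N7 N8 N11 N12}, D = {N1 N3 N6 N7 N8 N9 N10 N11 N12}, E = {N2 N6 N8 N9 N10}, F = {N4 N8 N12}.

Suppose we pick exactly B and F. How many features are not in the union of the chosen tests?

2

Union of B, F = {N2, N3, N4, N6, N7, N8, N9, N10, N11, N12}.
Not covered: N1, N5 — 2 features.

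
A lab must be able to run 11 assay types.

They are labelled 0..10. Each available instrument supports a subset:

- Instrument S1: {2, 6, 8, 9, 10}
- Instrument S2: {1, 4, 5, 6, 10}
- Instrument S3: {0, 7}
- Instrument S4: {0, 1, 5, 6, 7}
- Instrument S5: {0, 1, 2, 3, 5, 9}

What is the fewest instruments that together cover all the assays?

Take {S1, S2, S3, S5}. Their union is {0, 1, 2, 3, 4, 5, 6, 7, 8, 9, 10}, which is all 11 assays.
No 3 of the 5 instruments cover everything (all 10 combinations miss at least one assay), so 4 is optimal.

4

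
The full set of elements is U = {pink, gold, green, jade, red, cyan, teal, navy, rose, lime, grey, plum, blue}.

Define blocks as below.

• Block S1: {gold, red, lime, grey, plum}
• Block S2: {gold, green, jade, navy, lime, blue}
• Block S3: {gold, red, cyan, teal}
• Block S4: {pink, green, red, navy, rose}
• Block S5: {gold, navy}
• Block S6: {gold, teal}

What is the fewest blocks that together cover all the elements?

4

S1, S2, S3, and S4 cover everything between them: the union {pink, gold, green, jade, red, cyan, teal, navy, rose, lime, grey, plum, blue} is all of U.
Only S2 contains jade, so S2 is forced; the remaining 7 elements need at least 3 more blocks (each remaining block adds at most 3) — so at least 4 blocks are needed, and 4 is optimal.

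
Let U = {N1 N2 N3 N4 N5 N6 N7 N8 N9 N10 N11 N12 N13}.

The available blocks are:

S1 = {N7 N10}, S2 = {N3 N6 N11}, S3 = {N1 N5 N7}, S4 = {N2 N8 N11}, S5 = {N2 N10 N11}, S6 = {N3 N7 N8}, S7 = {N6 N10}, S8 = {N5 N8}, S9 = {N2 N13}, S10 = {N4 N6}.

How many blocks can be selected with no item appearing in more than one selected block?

4

S1, S2, S8, S9 are pairwise disjoint (S1={N7,N10}; S2={N3,N6,N11}; S8={N5,N8}; S9={N2,N13}).
Every remaining block overlaps one of these, and no 5 of the listed blocks are pairwise disjoint, so 4 is the maximum.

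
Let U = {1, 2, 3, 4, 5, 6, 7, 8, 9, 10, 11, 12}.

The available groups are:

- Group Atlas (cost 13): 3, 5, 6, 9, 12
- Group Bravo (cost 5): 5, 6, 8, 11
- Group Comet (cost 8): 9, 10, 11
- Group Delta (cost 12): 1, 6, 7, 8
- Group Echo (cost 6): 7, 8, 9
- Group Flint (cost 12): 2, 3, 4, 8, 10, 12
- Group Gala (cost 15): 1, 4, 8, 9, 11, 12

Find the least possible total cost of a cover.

35

Bravo, Delta, Echo, Flint together cover every item (Bravo ∪ Delta ∪ Echo ∪ Flint = {1, 2, 3, 4, 5, 6, 7, 8, 9, 10, 11, 12}); total cost 5 + 12 + 6 + 12 = 35.
No covering selection has total cost below 35.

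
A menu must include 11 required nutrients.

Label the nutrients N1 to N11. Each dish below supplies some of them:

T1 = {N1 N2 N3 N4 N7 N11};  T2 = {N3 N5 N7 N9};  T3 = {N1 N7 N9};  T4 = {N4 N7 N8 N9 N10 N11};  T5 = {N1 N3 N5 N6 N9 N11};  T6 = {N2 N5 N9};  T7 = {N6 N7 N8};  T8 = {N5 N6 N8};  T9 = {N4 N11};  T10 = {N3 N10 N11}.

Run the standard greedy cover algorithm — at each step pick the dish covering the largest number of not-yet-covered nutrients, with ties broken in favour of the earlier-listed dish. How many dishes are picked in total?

Greedy: pick T1 (covers 6 new) → pick T4 (covers 3 new) → pick T5 (covers 2 new). Total picks: 3.

3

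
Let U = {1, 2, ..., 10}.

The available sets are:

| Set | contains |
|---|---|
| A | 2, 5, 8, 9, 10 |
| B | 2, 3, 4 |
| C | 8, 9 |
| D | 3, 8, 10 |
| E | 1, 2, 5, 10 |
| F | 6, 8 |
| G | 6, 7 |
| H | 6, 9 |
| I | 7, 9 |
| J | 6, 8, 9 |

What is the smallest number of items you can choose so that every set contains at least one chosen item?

T = {1, 3, 6, 9} meets every set (each contains at least one member of T), and |T| = 4.
No choice of 3 items meets every set, so 4 is the minimum.

4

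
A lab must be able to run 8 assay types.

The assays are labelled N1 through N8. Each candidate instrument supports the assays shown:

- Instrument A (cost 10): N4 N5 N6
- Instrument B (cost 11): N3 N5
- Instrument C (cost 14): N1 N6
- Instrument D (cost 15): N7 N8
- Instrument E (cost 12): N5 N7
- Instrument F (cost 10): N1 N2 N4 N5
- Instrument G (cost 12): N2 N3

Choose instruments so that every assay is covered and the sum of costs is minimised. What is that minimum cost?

46

A, B, D, F together cover every assay (A ∪ B ∪ D ∪ F = {N1, N2, N3, N4, N5, N6, N7, N8}); total cost 10 + 11 + 15 + 10 = 46.
No covering selection has total cost below 46.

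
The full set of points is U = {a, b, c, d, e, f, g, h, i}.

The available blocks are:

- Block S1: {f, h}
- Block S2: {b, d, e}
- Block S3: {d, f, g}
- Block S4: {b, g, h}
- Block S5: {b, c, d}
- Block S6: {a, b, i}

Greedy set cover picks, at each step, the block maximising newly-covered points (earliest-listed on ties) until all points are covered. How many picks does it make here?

Greedy: pick S2 (covers 3 new) → pick S1 (covers 2 new) → pick S6 (covers 2 new) → pick S3 (covers 1 new) → pick S5 (covers 1 new). Total picks: 5.

5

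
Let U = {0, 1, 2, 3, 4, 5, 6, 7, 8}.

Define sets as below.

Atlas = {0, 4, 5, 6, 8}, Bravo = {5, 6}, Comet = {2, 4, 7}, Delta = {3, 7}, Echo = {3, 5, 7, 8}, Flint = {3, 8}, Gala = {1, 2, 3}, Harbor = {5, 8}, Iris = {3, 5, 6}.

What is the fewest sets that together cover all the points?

Take {Atlas, Delta, Gala}. Their union is {0, 1, 2, 3, 4, 5, 6, 7, 8}, which is all 9 points.
Only Atlas contains 0, so Atlas is forced; the remaining 4 points need at least 2 more sets (each remaining set adds at most 3) — so at least 3 sets are needed, and 3 is optimal.

3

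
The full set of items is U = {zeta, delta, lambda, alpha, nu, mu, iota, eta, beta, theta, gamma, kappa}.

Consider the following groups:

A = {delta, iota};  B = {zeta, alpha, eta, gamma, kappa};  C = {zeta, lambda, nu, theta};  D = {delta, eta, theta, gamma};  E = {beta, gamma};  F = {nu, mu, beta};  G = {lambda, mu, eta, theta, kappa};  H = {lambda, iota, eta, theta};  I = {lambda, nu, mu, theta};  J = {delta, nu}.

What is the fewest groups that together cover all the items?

4

Take {A, B, E, I}. Their union is {zeta, delta, lambda, alpha, nu, mu, iota, eta, beta, theta, gamma, kappa}, which is all 12 items.
No 3 of the 10 groups cover everything (all 120 combinations miss at least one item), so 4 is optimal.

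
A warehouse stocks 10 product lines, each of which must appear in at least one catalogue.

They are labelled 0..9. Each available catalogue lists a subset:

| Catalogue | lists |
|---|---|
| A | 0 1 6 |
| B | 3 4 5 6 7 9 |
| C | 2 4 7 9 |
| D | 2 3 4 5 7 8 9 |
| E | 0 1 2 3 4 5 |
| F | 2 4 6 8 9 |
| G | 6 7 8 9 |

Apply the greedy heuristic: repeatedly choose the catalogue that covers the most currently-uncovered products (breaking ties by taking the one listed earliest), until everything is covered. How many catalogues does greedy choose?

2

Greedy: pick D (covers 7 new) → pick A (covers 3 new). Total picks: 2.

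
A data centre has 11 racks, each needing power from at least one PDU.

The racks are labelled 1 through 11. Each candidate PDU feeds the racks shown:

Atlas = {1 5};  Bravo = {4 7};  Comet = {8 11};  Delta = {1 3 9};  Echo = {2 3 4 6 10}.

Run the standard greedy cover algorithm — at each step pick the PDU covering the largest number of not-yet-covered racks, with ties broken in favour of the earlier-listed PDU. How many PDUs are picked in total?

5

Greedy: pick Echo (covers 5 new) → pick Atlas (covers 2 new) → pick Comet (covers 2 new) → pick Bravo (covers 1 new) → pick Delta (covers 1 new). Total picks: 5.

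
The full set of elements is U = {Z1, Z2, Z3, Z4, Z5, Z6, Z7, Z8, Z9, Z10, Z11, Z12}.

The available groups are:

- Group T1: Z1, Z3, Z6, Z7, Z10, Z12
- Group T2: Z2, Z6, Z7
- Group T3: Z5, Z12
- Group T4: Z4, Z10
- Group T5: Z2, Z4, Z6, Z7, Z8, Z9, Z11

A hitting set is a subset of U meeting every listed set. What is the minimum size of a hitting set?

3

The 3 elements {Z4, Z5, Z6} hit every group.
The groups T2, T3, T4 are pairwise disjoint, so any hitting set needs a separate element for each — at least 3. Hence 3 is optimal.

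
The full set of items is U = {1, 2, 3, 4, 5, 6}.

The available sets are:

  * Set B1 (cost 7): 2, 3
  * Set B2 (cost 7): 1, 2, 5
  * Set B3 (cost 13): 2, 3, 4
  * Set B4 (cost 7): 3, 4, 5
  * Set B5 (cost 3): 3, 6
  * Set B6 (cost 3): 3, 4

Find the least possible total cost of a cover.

13

B2, B5, B6 together cover every item (B2 ∪ B5 ∪ B6 = {1, 2, 3, 4, 5, 6}); total cost 7 + 3 + 3 = 13.
No covering selection has total cost below 13.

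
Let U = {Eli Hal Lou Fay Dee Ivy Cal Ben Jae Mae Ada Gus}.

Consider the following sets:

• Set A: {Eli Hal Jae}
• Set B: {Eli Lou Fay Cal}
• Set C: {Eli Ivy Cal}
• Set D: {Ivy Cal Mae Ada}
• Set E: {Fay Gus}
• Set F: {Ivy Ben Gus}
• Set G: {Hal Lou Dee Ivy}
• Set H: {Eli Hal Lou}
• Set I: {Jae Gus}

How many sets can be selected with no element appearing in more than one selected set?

A, D, E are pairwise disjoint (A={Eli,Hal,Jae}; D={Ivy,Cal,Mae,Ada}; E={Fay,Gus}).
Every remaining set overlaps one of these, and no 4 of the listed sets are pairwise disjoint, so 3 is the maximum.

3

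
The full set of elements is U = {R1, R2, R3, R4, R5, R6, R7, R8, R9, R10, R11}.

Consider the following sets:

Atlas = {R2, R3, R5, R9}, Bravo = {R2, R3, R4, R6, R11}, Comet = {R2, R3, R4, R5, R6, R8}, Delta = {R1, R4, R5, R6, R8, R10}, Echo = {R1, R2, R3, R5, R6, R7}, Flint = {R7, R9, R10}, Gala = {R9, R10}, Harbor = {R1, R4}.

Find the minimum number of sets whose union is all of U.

3

Take {Bravo, Delta, Flint}. Their union is {R1, R2, R3, R4, R5, R6, R7, R8, R9, R10, R11}, which is all 11 elements.
Only Bravo contains R11, so Bravo is forced; the remaining 6 elements need at least 2 more sets (each remaining set adds at most 4) — so at least 3 sets are needed, and 3 is optimal.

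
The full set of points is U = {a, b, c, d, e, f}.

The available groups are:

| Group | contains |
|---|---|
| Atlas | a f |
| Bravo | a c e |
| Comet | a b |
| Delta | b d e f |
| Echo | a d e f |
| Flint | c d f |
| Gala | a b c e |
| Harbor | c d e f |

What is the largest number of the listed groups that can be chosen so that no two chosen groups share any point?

2

Comet, Harbor are pairwise disjoint (Comet={a,b}; Harbor={c,d,e,f}).
Every remaining group overlaps one of these, and no 3 of the listed groups are pairwise disjoint, so 2 is the maximum.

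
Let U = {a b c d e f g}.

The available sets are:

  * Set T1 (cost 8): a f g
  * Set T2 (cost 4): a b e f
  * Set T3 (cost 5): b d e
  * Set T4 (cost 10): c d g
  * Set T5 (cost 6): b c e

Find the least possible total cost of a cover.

T2, T4 together cover every point (T2 ∪ T4 = {a, b, c, d, e, f, g}); total cost 4 + 10 = 14.
No covering selection has total cost below 14.

14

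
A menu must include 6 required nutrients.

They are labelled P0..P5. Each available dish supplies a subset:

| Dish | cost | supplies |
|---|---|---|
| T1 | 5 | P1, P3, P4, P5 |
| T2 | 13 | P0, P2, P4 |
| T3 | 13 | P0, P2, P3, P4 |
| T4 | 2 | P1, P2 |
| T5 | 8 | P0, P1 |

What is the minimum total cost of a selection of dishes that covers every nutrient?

T1, T4, T5 together cover every nutrient (T1 ∪ T4 ∪ T5 = {P0, P1, P2, P3, P4, P5}); total cost 5 + 2 + 8 = 15.
No covering selection has total cost below 15.

15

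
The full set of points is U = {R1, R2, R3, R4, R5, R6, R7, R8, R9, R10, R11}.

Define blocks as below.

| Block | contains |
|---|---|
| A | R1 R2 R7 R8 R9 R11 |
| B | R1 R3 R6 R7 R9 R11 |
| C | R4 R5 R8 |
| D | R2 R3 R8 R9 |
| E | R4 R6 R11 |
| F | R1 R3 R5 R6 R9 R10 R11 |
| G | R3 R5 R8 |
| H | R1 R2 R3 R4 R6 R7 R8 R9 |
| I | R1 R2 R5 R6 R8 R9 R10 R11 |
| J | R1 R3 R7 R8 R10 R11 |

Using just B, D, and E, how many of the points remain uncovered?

2

Union of B, D, E = {R1, R2, R3, R4, R6, R7, R8, R9, R11}.
Not covered: R5, R10 — 2 points.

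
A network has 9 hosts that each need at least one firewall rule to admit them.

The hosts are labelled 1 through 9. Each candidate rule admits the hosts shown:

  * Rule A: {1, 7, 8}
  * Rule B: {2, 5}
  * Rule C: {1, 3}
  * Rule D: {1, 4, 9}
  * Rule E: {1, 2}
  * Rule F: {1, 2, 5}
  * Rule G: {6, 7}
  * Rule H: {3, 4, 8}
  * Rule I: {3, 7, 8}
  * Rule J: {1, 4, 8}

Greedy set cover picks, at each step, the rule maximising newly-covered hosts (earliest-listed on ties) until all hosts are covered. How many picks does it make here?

Greedy: pick A (covers 3 new) → pick B (covers 2 new) → pick D (covers 2 new) → pick C (covers 1 new) → pick G (covers 1 new). Total picks: 5.
(The true minimum cover uses only 4 rules, so greedy is not optimal here.)

5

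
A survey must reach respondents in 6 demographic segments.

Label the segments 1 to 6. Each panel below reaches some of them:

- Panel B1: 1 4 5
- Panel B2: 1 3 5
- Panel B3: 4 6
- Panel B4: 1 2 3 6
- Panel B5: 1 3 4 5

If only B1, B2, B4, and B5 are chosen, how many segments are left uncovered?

Union of B1, B2, B4, B5 = {1, 2, 3, 4, 5, 6} — that's every segment, so 0 are uncovered.

0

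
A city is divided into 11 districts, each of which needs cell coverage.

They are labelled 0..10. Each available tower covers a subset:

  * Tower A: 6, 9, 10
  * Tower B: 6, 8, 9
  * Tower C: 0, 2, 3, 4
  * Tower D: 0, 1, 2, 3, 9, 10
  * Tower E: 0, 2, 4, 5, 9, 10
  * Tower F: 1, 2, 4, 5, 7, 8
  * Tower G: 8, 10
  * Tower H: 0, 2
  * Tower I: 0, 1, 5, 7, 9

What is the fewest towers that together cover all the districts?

3

Take {B, D, F}. Their union is {0, 1, 2, 3, 4, 5, 6, 7, 8, 9, 10}, which is all 11 districts.
No 2 of the 9 towers cover everything (all 36 combinations miss at least one district), so 3 is optimal.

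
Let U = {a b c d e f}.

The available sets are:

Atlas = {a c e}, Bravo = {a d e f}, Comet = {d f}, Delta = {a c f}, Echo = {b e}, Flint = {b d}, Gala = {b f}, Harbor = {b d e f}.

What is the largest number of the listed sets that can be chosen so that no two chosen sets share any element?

Atlas, Flint are pairwise disjoint (Atlas={a,c,e}; Flint={b,d}).
Every remaining set overlaps one of these, and no 3 of the listed sets are pairwise disjoint, so 2 is the maximum.

2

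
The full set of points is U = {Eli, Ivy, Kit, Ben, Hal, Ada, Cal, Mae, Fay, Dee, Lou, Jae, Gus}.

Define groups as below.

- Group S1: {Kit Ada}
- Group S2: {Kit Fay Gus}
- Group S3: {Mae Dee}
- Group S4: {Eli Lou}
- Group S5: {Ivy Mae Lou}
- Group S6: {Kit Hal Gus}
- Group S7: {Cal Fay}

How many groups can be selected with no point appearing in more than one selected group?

S3, S4, S6, S7 are pairwise disjoint (S3={Mae,Dee}; S4={Eli,Lou}; S6={Kit,Hal,Gus}; S7={Cal,Fay}).
Every remaining group overlaps one of these, and no 5 of the listed groups are pairwise disjoint, so 4 is the maximum.

4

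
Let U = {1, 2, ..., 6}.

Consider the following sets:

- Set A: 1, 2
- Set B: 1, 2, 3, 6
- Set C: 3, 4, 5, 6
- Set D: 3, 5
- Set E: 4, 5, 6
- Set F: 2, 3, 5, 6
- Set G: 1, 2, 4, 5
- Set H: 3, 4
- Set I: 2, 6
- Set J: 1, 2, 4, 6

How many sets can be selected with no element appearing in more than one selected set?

2

A, E are pairwise disjoint (A={1,2}; E={4,5,6}).
Every remaining set overlaps one of these, and no 3 of the listed sets are pairwise disjoint, so 2 is the maximum.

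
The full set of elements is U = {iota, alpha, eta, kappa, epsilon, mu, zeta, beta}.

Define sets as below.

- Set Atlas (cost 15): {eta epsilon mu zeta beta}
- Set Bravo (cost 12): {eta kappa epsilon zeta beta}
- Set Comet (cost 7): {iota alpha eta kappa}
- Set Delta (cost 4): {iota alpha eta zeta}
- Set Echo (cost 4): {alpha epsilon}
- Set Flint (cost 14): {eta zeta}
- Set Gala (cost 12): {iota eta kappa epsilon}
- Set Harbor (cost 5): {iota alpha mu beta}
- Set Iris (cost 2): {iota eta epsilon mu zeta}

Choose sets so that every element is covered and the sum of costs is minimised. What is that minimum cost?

Comet, Harbor, Iris together cover every element (Comet ∪ Harbor ∪ Iris = {iota, alpha, eta, kappa, epsilon, mu, zeta, beta}); total cost 7 + 5 + 2 = 14.
No covering selection has total cost below 14.

14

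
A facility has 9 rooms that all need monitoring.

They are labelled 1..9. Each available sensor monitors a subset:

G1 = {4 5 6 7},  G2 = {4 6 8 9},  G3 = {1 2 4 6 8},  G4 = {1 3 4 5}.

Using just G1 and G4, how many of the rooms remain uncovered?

Union of G1, G4 = {1, 3, 4, 5, 6, 7}.
Not covered: 2, 8, 9 — 3 rooms.

3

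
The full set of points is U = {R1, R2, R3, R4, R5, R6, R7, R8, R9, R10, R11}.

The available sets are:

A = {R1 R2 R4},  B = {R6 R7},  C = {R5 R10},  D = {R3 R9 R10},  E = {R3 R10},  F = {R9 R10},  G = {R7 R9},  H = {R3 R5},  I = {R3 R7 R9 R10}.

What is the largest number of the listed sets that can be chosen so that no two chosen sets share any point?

4

A, B, F, H are pairwise disjoint (A={R1,R2,R4}; B={R6,R7}; F={R9,R10}; H={R3,R5}).
Every remaining set overlaps one of these, and no 5 of the listed sets are pairwise disjoint, so 4 is the maximum.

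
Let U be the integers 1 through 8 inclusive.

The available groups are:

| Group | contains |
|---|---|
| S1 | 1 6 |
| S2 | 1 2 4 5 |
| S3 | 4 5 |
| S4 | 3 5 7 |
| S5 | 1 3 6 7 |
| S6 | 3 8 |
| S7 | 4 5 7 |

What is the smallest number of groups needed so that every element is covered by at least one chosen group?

3

S2, S5, and S6 cover everything between them: the union {1, 2, 3, 4, 5, 6, 7, 8} is all of U.
Only S2 contains 2, so S2 is forced; the remaining 4 elements need at least 2 more groups (each remaining group adds at most 3) — so at least 3 groups are needed, and 3 is optimal.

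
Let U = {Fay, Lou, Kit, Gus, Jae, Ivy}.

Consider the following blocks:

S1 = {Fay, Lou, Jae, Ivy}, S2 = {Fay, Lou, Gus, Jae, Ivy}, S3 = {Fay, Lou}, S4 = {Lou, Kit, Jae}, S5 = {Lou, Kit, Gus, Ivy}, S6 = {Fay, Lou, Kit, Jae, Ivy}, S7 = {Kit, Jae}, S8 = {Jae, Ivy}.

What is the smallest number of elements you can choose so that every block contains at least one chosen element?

2

Take H = {Lou, Jae}. Each listed block contains at least one of these, so H is a hitting set of size 2.
The blocks S3, S7 are pairwise disjoint, so any hitting set needs a separate element for each — at least 2. Hence 2 is optimal.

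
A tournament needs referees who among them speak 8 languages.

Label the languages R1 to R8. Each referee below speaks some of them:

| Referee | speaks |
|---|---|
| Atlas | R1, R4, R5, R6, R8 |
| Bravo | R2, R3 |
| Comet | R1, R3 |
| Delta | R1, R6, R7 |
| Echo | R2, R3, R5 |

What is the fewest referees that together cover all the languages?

3

Take {Atlas, Delta, Echo}. Their union is {R1, R2, R3, R4, R5, R6, R7, R8}, which is all 8 languages.
Only Atlas contains R4, so Atlas is forced; the remaining 3 languages need at least 2 more referees (each remaining referee adds at most 2) — so at least 3 referees are needed, and 3 is optimal.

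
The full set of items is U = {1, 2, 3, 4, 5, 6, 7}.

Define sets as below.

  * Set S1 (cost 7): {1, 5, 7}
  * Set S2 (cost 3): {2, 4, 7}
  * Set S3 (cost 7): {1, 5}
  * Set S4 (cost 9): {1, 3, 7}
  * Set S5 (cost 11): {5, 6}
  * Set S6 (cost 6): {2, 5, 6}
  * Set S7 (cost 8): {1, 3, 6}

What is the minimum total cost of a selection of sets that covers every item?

17

S2, S6, S7 together cover every item (S2 ∪ S6 ∪ S7 = {1, 2, 3, 4, 5, 6, 7}); total cost 3 + 6 + 8 = 17.
No covering selection has total cost below 17.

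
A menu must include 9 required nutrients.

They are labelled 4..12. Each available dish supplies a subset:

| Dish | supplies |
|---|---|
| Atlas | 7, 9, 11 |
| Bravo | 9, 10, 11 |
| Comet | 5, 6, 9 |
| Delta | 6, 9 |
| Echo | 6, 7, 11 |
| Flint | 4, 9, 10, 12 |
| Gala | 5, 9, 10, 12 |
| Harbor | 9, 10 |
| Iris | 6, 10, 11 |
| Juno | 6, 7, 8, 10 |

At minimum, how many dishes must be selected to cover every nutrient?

Take {Flint, Gala, Iris, Juno}. Their union is {4, 5, 6, 7, 8, 9, 10, 11, 12}, which is all 9 nutrients.
No 3 of the 10 dishes cover everything (all 120 combinations miss at least one nutrient), so 4 is optimal.

4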